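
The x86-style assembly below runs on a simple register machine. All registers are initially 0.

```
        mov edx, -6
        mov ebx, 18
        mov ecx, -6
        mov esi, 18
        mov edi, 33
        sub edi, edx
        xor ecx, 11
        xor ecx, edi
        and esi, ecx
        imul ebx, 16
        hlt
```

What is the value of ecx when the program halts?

-42

mov edx, -6 → edx=-6
mov ebx, 18 → ebx=18
mov ecx, -6 → ecx=-6
mov esi, 18 → esi=18
mov edi, 33 → edi=33
sub edi, edx → edi=33-(-6)=39
xor ecx, 11 → ecx=(-6)^11=-15
xor ecx, edi → ecx=(-15)^39=-42
and esi, ecx → esi=18&(-42)=18
imul ebx, 16 → ebx=18*16=288
halt.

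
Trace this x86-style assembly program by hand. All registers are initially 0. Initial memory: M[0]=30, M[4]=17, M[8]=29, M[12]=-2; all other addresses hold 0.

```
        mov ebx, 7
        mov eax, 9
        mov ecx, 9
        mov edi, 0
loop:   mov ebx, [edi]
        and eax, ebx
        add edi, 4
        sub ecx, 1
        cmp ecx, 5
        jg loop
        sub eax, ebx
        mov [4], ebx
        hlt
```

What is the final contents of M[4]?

mov ebx, 7 → ebx=7
mov eax, 9 → eax=9
mov ecx, 9 → ecx=9
mov edi, 0 → edi=0
mov ebx, [edi] → ebx=M[0]=30
and eax, ebx → eax=9&30=8
add edi, 4 → edi=0+4=4
sub ecx, 1 → ecx=9-1=8
cmp ecx, 5  (cmp 8,5)
jg loop: taken
mov ebx, [edi] → ebx=M[4]=17
and eax, ebx → eax=8&17=0
add edi, 4 → edi=4+4=8
sub ecx, 1 → ecx=8-1=7
cmp ecx, 5  (cmp 7,5)
jg loop: taken
mov ebx, [edi] → ebx=M[8]=29
and eax, ebx → eax=0&29=0
add edi, 4 → edi=8+4=12
sub ecx, 1 → ecx=7-1=6
cmp ecx, 5  (cmp 6,5)
jg loop: taken
mov ebx, [edi] → ebx=M[12]=-2
and eax, ebx → eax=0&(-2)=0
add edi, 4 → edi=12+4=16
sub ecx, 1 → ecx=6-1=5
cmp ecx, 5  (cmp 5,5)
jg loop: not taken
sub eax, ebx → eax=0-(-2)=2
mov [4], ebx → M[4]=-2
halt.

-2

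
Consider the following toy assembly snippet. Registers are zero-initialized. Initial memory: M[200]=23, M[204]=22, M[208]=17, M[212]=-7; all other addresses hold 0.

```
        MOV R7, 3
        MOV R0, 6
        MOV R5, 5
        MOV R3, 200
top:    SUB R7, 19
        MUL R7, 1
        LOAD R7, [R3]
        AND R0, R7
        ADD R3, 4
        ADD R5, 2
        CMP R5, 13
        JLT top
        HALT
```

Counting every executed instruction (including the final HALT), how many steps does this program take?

37

after MOV R7, 3: R7=3
after MOV R0, 6: R0=6
after MOV R5, 5: R5=5
after MOV R3, 200: R3=200
after SUB R7, 19: R7=3-19=-16
after MUL R7, 1: R7=(-16)*1=-16
after LOAD R7, [R3]: R7=M[200]=23
after AND R0, R7: R0=6&23=6
after ADD R3, 4: R3=200+4=204
after ADD R5, 2: R5=5+2=7
CMP R5, 13  (cmp 7,13)
JLT top: taken
after SUB R7, 19: R7=23-19=4
after MUL R7, 1: R7=4*1=4
after LOAD R7, [R3]: R7=M[204]=22
after AND R0, R7: R0=6&22=6
after ADD R3, 4: R3=204+4=208
after ADD R5, 2: R5=7+2=9
CMP R5, 13  (cmp 9,13)
JLT top: taken
after SUB R7, 19: R7=22-19=3
after MUL R7, 1: R7=3*1=3
after LOAD R7, [R3]: R7=M[208]=17
after AND R0, R7: R0=6&17=0
after ADD R3, 4: R3=208+4=212
after ADD R5, 2: R5=9+2=11
CMP R5, 13  (cmp 11,13)
JLT top: taken
after SUB R7, 19: R7=17-19=-2
after MUL R7, 1: R7=(-2)*1=-2
after LOAD R7, [R3]: R7=M[212]=-7
after AND R0, R7: R0=0&(-7)=0
after ADD R3, 4: R3=212+4=216
after ADD R5, 2: R5=11+2=13
CMP R5, 13  (cmp 13,13)
JLT top: not taken
halt.
Total executed instructions: 37.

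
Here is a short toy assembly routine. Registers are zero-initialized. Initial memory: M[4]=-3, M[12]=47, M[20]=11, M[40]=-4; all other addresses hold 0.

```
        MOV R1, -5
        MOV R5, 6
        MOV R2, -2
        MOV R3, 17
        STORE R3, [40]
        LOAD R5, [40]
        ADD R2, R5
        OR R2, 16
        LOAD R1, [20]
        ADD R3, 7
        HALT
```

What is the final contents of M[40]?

17

after MOV R1, -5: R1=-5
after MOV R5, 6: R5=6
after MOV R2, -2: R2=-2
after MOV R3, 17: R3=17
STORE R3, [40] → M[40]=17
after LOAD R5, [40]: R5=M[40]=17
after ADD R2, R5: R2=(-2)+17=15
after OR R2, 16: R2=15|16=31
after LOAD R1, [20]: R1=M[20]=11
after ADD R3, 7: R3=17+7=24
halt.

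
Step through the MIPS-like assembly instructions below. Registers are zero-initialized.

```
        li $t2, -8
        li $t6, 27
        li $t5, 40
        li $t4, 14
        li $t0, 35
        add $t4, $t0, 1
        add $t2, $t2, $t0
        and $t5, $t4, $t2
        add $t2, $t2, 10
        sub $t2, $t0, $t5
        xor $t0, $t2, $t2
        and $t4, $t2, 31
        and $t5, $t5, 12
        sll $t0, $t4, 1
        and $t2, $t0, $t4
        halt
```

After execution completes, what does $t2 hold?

li $t2, -8 → $t2=-8
li $t6, 27 → $t6=27
li $t5, 40 → $t5=40
li $t4, 14 → $t4=14
li $t0, 35 → $t0=35
add $t4, $t0, 1 → $t4=35+1=36
add $t2, $t2, $t0 → $t2=(-8)+35=27
and $t5, $t4, $t2 → $t5=36&27=0
add $t2, $t2, 10 → $t2=27+10=37
sub $t2, $t0, $t5 → $t2=35-0=35
xor $t0, $t2, $t2 → $t0=35^35=0
and $t4, $t2, 31 → $t4=35&31=3
and $t5, $t5, 12 → $t5=0&12=0
sll $t0, $t4, 1 → $t0=3<<1=6
and $t2, $t0, $t4 → $t2=6&3=2
halt.

2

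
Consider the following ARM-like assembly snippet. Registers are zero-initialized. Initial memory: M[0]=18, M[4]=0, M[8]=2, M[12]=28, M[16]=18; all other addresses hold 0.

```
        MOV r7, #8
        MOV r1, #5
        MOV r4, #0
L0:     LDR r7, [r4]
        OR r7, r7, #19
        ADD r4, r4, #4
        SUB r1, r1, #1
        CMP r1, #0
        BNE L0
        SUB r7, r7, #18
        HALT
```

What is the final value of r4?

20

after MOV r7, #8: r7=8
after MOV r1, #5: r1=5
after MOV r4, #0: r4=0
after LDR r7, [r4]: r7=M[0]=18
after OR r7, r7, #19: r7=18|19=19
after ADD r4, r4, #4: r4=0+4=4
after SUB r1, r1, #1: r1=5-1=4
CMP r1, #0  (cmp 4,0)
BNE L0: taken
after LDR r7, [r4]: r7=M[4]=0
after OR r7, r7, #19: r7=0|19=19
after ADD r4, r4, #4: r4=4+4=8
after SUB r1, r1, #1: r1=4-1=3
CMP r1, #0  (cmp 3,0)
BNE L0: taken
after LDR r7, [r4]: r7=M[8]=2
after OR r7, r7, #19: r7=2|19=19
after ADD r4, r4, #4: r4=8+4=12
after SUB r1, r1, #1: r1=3-1=2
CMP r1, #0  (cmp 2,0)
BNE L0: taken
after LDR r7, [r4]: r7=M[12]=28
after OR r7, r7, #19: r7=28|19=31
after ADD r4, r4, #4: r4=12+4=16
after SUB r1, r1, #1: r1=2-1=1
CMP r1, #0  (cmp 1,0)
BNE L0: taken
after LDR r7, [r4]: r7=M[16]=18
after OR r7, r7, #19: r7=18|19=19
after ADD r4, r4, #4: r4=16+4=20
after SUB r1, r1, #1: r1=1-1=0
CMP r1, #0  (cmp 0,0)
BNE L0: not taken
after SUB r7, r7, #18: r7=19-18=1
halt.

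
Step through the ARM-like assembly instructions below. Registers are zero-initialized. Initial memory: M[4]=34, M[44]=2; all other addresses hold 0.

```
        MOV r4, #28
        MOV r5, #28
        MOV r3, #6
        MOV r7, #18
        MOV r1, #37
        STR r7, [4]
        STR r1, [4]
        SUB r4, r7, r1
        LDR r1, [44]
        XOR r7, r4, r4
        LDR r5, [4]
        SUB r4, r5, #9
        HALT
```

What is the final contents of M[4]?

37

after MOV r4, #28: r4=28
after MOV r5, #28: r5=28
after MOV r3, #6: r3=6
after MOV r7, #18: r7=18
after MOV r1, #37: r1=37
STR r7, [4] → M[4]=18
STR r1, [4] → M[4]=37
after SUB r4, r7, r1: r4=18-37=-19
after LDR r1, [44]: r1=M[44]=2
after XOR r7, r4, r4: r7=(-19)^(-19)=0
after LDR r5, [4]: r5=M[4]=37
after SUB r4, r5, #9: r4=37-9=28
halt.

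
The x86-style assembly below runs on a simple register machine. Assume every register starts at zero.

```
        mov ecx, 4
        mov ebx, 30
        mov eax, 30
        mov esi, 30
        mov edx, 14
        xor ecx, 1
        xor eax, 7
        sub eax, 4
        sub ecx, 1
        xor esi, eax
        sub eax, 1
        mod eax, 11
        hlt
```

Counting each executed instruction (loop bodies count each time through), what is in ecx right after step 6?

ecx=4
ebx=30
eax=30
esi=30
edx=14
ecx=4^1=5
After step 6: ecx = 5.

5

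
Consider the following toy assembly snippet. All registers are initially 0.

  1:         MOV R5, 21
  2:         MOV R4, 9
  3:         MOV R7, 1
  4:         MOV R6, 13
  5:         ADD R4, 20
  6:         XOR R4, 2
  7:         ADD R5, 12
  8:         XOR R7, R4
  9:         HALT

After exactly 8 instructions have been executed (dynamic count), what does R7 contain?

after MOV R5, 21: R5=21
after MOV R4, 9: R4=9
after MOV R7, 1: R7=1
after MOV R6, 13: R6=13
after ADD R4, 20: R4=9+20=29
after XOR R4, 2: R4=29^2=31
after ADD R5, 12: R5=21+12=33
after XOR R7, R4: R7=1^31=30
After step 8: R7 = 30.

30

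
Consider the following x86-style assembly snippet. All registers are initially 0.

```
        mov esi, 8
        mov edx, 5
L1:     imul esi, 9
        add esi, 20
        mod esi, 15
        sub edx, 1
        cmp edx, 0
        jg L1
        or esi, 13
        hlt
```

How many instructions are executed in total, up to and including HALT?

mov esi, 8 → esi=8
mov edx, 5 → edx=5
imul esi, 9 → esi=8*9=72
add esi, 20 → esi=72+20=92
mod esi, 15 → esi=92%15=2
sub edx, 1 → edx=5-1=4
cmp edx, 0  (cmp 4,0)
jg L1: taken
imul esi, 9 → esi=2*9=18
add esi, 20 → esi=18+20=38
mod esi, 15 → esi=38%15=8
sub edx, 1 → edx=4-1=3
cmp edx, 0  (cmp 3,0)
jg L1: taken
imul esi, 9 → esi=8*9=72
add esi, 20 → esi=72+20=92
mod esi, 15 → esi=92%15=2
sub edx, 1 → edx=3-1=2
cmp edx, 0  (cmp 2,0)
jg L1: taken
imul esi, 9 → esi=2*9=18
add esi, 20 → esi=18+20=38
mod esi, 15 → esi=38%15=8
sub edx, 1 → edx=2-1=1
cmp edx, 0  (cmp 1,0)
jg L1: taken
imul esi, 9 → esi=8*9=72
add esi, 20 → esi=72+20=92
mod esi, 15 → esi=92%15=2
sub edx, 1 → edx=1-1=0
cmp edx, 0  (cmp 0,0)
jg L1: not taken
or esi, 13 → esi=2|13=15
halt.
Total executed instructions: 34.

34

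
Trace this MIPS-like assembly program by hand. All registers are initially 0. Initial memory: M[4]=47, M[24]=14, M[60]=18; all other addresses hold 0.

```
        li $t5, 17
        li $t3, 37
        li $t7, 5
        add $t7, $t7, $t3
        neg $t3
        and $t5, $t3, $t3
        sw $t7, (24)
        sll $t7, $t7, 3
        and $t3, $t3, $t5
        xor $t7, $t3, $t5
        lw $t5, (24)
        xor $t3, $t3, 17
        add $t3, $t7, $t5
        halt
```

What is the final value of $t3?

42

$t5=17
$t3=37
$t7=5
$t7=5+37=42
$t3=-(37)=-37
$t5=(-37)&(-37)=-37
sw $t7, (24) → M[24]=42
$t7=42<<3=336
$t3=(-37)&(-37)=-37
$t7=(-37)^(-37)=0
$t5=M[24]=42
$t3=(-37)^17=-54
$t3=0+42=42
halt.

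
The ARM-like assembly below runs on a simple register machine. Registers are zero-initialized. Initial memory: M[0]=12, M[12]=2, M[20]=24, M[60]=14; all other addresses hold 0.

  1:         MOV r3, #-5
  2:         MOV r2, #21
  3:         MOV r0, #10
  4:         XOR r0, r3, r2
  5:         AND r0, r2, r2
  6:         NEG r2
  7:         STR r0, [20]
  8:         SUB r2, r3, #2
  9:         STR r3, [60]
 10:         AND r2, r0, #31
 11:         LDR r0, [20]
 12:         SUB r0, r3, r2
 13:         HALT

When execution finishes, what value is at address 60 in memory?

MOV r3, #-5 → r3=-5
MOV r2, #21 → r2=21
MOV r0, #10 → r0=10
XOR r0, r3, r2 → r0=(-5)^21=-18
AND r0, r2, r2 → r0=21&21=21
NEG r2 → r2=-(21)=-21
STR r0, [20] → M[20]=21
SUB r2, r3, #2 → r2=(-5)-2=-7
STR r3, [60] → M[60]=-5
AND r2, r0, #31 → r2=21&31=21
LDR r0, [20] → r0=M[20]=21
SUB r0, r3, r2 → r0=(-5)-21=-26
halt.

-5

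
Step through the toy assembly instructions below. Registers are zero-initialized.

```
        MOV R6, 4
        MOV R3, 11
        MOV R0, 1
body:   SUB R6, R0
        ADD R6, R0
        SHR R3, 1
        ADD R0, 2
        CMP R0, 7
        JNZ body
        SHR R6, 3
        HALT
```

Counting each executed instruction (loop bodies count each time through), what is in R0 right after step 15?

5

after MOV R6, 4: R6=4
after MOV R3, 11: R3=11
after MOV R0, 1: R0=1
after SUB R6, R0: R6=4-1=3
after ADD R6, R0: R6=3+1=4
after SHR R3, 1: R3=11>>1=5
after ADD R0, 2: R0=1+2=3
CMP R0, 7  (cmp 3,7)
JNZ body: taken
after SUB R6, R0: R6=4-3=1
after ADD R6, R0: R6=1+3=4
after SHR R3, 1: R3=5>>1=2
after ADD R0, 2: R0=3+2=5
CMP R0, 7  (cmp 5,7)
JNZ body: taken
After step 15: R0 = 5.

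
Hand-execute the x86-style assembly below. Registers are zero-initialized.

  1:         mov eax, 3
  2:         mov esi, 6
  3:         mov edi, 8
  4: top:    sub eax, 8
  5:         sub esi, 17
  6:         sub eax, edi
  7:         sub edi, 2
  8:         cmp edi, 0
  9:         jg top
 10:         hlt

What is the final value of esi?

-62

eax=3
esi=6
edi=8
eax=3-8=-5
esi=6-17=-11
eax=(-5)-8=-13
edi=8-2=6
cmp edi, 0  (cmp 6,0)
jg top: taken
eax=(-13)-8=-21
esi=(-11)-17=-28
eax=(-21)-6=-27
edi=6-2=4
cmp edi, 0  (cmp 4,0)
jg top: taken
eax=(-27)-8=-35
esi=(-28)-17=-45
eax=(-35)-4=-39
edi=4-2=2
cmp edi, 0  (cmp 2,0)
jg top: taken
eax=(-39)-8=-47
esi=(-45)-17=-62
eax=(-47)-2=-49
edi=2-2=0
cmp edi, 0  (cmp 0,0)
jg top: not taken
halt.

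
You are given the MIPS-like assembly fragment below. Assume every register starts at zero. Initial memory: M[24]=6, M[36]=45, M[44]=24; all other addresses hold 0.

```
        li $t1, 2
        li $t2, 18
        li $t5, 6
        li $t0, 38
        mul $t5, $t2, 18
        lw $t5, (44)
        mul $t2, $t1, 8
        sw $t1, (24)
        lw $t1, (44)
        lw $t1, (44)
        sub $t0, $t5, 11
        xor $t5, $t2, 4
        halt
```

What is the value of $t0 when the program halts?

13

li $t1, 2 → $t1=2
li $t2, 18 → $t2=18
li $t5, 6 → $t5=6
li $t0, 38 → $t0=38
mul $t5, $t2, 18 → $t5=18*18=324
lw $t5, (44) → $t5=M[44]=24
mul $t2, $t1, 8 → $t2=2*8=16
sw $t1, (24) → M[24]=2
lw $t1, (44) → $t1=M[44]=24
lw $t1, (44) → $t1=M[44]=24
sub $t0, $t5, 11 → $t0=24-11=13
xor $t5, $t2, 4 → $t5=16^4=20
halt.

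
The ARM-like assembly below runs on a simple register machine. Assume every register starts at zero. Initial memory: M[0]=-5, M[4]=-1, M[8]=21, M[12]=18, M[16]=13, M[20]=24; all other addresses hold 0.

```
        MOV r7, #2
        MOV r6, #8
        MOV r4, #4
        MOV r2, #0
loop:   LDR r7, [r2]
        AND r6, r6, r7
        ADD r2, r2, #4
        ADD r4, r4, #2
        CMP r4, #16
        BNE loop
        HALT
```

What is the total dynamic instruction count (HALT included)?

41

after MOV r7, #2: r7=2
after MOV r6, #8: r6=8
after MOV r4, #4: r4=4
after MOV r2, #0: r2=0
after LDR r7, [r2]: r7=M[0]=-5
after AND r6, r6, r7: r6=8&(-5)=8
after ADD r2, r2, #4: r2=0+4=4
after ADD r4, r4, #2: r4=4+2=6
CMP r4, #16  (cmp 6,16)
BNE loop: taken
after LDR r7, [r2]: r7=M[4]=-1
after AND r6, r6, r7: r6=8&(-1)=8
after ADD r2, r2, #4: r2=4+4=8
after ADD r4, r4, #2: r4=6+2=8
CMP r4, #16  (cmp 8,16)
BNE loop: taken
after LDR r7, [r2]: r7=M[8]=21
after AND r6, r6, r7: r6=8&21=0
after ADD r2, r2, #4: r2=8+4=12
after ADD r4, r4, #2: r4=8+2=10
CMP r4, #16  (cmp 10,16)
BNE loop: taken
after LDR r7, [r2]: r7=M[12]=18
after AND r6, r6, r7: r6=0&18=0
after ADD r2, r2, #4: r2=12+4=16
after ADD r4, r4, #2: r4=10+2=12
CMP r4, #16  (cmp 12,16)
BNE loop: taken
after LDR r7, [r2]: r7=M[16]=13
after AND r6, r6, r7: r6=0&13=0
after ADD r2, r2, #4: r2=16+4=20
after ADD r4, r4, #2: r4=12+2=14
CMP r4, #16  (cmp 14,16)
BNE loop: taken
after LDR r7, [r2]: r7=M[20]=24
after AND r6, r6, r7: r6=0&24=0
after ADD r2, r2, #4: r2=20+4=24
after ADD r4, r4, #2: r4=14+2=16
CMP r4, #16  (cmp 16,16)
BNE loop: not taken
halt.
Total executed instructions: 41.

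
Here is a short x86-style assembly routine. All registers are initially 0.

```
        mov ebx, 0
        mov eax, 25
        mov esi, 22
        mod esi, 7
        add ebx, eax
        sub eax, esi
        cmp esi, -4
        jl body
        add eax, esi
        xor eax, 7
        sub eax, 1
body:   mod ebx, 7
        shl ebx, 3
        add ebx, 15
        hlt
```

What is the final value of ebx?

47

ebx=0
eax=25
esi=22
esi=22%7=1
ebx=0+25=25
eax=25-1=24
cmp esi, -4  (cmp 1,-4)
jl body: not taken
eax=24+1=25
eax=25^7=30
eax=30-1=29
ebx=25%7=4
ebx=4<<3=32
ebx=32+15=47
halt.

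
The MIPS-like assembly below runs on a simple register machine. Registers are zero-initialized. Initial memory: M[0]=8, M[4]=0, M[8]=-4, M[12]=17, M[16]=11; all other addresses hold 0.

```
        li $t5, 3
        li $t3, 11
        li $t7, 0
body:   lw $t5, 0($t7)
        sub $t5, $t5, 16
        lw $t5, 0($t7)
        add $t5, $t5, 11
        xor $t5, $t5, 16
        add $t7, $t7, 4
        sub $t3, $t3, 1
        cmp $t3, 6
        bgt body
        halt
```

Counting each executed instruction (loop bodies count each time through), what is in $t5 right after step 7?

19

li $t5, 3 → $t5=3
li $t3, 11 → $t3=11
li $t7, 0 → $t7=0
lw $t5, 0($t7) → $t5=M[0]=8
sub $t5, $t5, 16 → $t5=8-16=-8
lw $t5, 0($t7) → $t5=M[0]=8
add $t5, $t5, 11 → $t5=8+11=19
After step 7: $t5 = 19.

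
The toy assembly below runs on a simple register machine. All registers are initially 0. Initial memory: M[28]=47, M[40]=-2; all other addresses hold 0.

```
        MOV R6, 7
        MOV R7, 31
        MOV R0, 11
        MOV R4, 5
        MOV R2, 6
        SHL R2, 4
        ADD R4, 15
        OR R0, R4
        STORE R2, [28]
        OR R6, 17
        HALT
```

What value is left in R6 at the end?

R6=7
R7=31
R0=11
R4=5
R2=6
R2=6<<4=96
R4=5+15=20
R0=11|20=31
STORE R2, [28] → M[28]=96
R6=7|17=23
halt.

23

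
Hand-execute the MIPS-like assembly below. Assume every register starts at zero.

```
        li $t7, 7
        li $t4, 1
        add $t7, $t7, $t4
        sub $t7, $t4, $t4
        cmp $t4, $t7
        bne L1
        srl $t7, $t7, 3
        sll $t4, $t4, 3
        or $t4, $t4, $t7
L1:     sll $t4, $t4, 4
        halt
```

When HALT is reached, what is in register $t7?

0

li $t7, 7 → $t7=7
li $t4, 1 → $t4=1
add $t7, $t7, $t4 → $t7=7+1=8
sub $t7, $t4, $t4 → $t7=1-1=0
cmp $t4, $t7  (cmp 1,0)
bne L1: taken
sll $t4, $t4, 4 → $t4=1<<4=16
halt.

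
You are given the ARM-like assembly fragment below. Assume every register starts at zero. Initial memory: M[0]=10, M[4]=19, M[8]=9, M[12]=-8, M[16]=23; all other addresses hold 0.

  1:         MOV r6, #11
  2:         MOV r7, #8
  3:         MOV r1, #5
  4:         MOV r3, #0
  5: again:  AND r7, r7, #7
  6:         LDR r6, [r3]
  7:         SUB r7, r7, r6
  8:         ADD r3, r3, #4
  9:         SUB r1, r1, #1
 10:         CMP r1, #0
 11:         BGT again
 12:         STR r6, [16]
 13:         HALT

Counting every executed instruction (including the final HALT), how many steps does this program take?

after MOV r6, #11: r6=11
after MOV r7, #8: r7=8
after MOV r1, #5: r1=5
after MOV r3, #0: r3=0
after AND r7, r7, #7: r7=8&7=0
after LDR r6, [r3]: r6=M[0]=10
after SUB r7, r7, r6: r7=0-10=-10
after ADD r3, r3, #4: r3=0+4=4
after SUB r1, r1, #1: r1=5-1=4
CMP r1, #0  (cmp 4,0)
BGT again: taken
after AND r7, r7, #7: r7=(-10)&7=6
after LDR r6, [r3]: r6=M[4]=19
after SUB r7, r7, r6: r7=6-19=-13
after ADD r3, r3, #4: r3=4+4=8
after SUB r1, r1, #1: r1=4-1=3
CMP r1, #0  (cmp 3,0)
BGT again: taken
after AND r7, r7, #7: r7=(-13)&7=3
after LDR r6, [r3]: r6=M[8]=9
after SUB r7, r7, r6: r7=3-9=-6
after ADD r3, r3, #4: r3=8+4=12
after SUB r1, r1, #1: r1=3-1=2
CMP r1, #0  (cmp 2,0)
BGT again: taken
after AND r7, r7, #7: r7=(-6)&7=2
after LDR r6, [r3]: r6=M[12]=-8
after SUB r7, r7, r6: r7=2-(-8)=10
after ADD r3, r3, #4: r3=12+4=16
after SUB r1, r1, #1: r1=2-1=1
CMP r1, #0  (cmp 1,0)
BGT again: taken
after AND r7, r7, #7: r7=10&7=2
after LDR r6, [r3]: r6=M[16]=23
after SUB r7, r7, r6: r7=2-23=-21
after ADD r3, r3, #4: r3=16+4=20
after SUB r1, r1, #1: r1=1-1=0
CMP r1, #0  (cmp 0,0)
BGT again: not taken
STR r6, [16] → M[16]=23
halt.
Total executed instructions: 41.

41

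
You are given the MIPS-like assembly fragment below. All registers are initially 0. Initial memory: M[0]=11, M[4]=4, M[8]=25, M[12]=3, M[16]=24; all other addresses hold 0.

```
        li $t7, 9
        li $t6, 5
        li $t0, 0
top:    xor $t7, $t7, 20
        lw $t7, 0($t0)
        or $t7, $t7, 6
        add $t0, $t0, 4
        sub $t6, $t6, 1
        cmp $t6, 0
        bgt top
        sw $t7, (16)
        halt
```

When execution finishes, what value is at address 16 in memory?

30

$t7=9
$t6=5
$t0=0
$t7=9^20=29
$t7=M[0]=11
$t7=11|6=15
$t0=0+4=4
$t6=5-1=4
cmp $t6, 0  (cmp 4,0)
bgt top: taken
$t7=15^20=27
$t7=M[4]=4
$t7=4|6=6
$t0=4+4=8
$t6=4-1=3
cmp $t6, 0  (cmp 3,0)
bgt top: taken
$t7=6^20=18
$t7=M[8]=25
$t7=25|6=31
$t0=8+4=12
$t6=3-1=2
cmp $t6, 0  (cmp 2,0)
bgt top: taken
$t7=31^20=11
$t7=M[12]=3
$t7=3|6=7
$t0=12+4=16
$t6=2-1=1
cmp $t6, 0  (cmp 1,0)
bgt top: taken
$t7=7^20=19
$t7=M[16]=24
$t7=24|6=30
$t0=16+4=20
$t6=1-1=0
cmp $t6, 0  (cmp 0,0)
bgt top: not taken
sw $t7, (16) → M[16]=30
halt.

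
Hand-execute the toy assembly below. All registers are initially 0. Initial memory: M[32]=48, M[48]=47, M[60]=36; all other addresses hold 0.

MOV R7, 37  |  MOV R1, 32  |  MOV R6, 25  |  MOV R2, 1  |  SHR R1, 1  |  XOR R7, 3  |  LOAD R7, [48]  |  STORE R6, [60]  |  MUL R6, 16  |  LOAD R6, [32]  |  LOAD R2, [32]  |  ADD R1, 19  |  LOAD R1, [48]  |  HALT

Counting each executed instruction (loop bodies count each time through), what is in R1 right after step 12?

35

after MOV R7, 37: R7=37
after MOV R1, 32: R1=32
after MOV R6, 25: R6=25
after MOV R2, 1: R2=1
after SHR R1, 1: R1=32>>1=16
after XOR R7, 3: R7=37^3=38
after LOAD R7, [48]: R7=M[48]=47
STORE R6, [60] → M[60]=25
after MUL R6, 16: R6=25*16=400
after LOAD R6, [32]: R6=M[32]=48
after LOAD R2, [32]: R2=M[32]=48
after ADD R1, 19: R1=16+19=35
After step 12: R1 = 35.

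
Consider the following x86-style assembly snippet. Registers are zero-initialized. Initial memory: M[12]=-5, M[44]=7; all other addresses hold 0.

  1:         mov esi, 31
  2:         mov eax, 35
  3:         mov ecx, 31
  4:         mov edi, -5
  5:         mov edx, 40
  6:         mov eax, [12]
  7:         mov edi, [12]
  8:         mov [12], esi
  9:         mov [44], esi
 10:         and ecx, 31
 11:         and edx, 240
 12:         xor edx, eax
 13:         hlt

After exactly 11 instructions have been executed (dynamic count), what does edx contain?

32

mov esi, 31 → esi=31
mov eax, 35 → eax=35
mov ecx, 31 → ecx=31
mov edi, -5 → edi=-5
mov edx, 40 → edx=40
mov eax, [12] → eax=M[12]=-5
mov edi, [12] → edi=M[12]=-5
mov [12], esi → M[12]=31
mov [44], esi → M[44]=31
and ecx, 31 → ecx=31&31=31
and edx, 240 → edx=40&240=32
After step 11: edx = 32.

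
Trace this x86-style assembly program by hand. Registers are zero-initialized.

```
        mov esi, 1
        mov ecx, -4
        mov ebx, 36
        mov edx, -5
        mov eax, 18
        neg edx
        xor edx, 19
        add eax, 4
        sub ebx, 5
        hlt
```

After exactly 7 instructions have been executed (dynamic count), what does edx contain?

mov esi, 1 → esi=1
mov ecx, -4 → ecx=-4
mov ebx, 36 → ebx=36
mov edx, -5 → edx=-5
mov eax, 18 → eax=18
neg edx → edx=-(-5)=5
xor edx, 19 → edx=5^19=22
After step 7: edx = 22.

22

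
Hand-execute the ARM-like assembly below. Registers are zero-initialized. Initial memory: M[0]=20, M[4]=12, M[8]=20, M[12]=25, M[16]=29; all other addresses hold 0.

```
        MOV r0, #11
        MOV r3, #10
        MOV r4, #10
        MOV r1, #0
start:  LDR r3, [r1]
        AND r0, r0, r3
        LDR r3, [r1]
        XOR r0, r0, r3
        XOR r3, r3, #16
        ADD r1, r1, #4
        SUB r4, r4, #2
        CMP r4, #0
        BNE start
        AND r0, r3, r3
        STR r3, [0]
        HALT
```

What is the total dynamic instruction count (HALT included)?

52

MOV r0, #11 → r0=11
MOV r3, #10 → r3=10
MOV r4, #10 → r4=10
MOV r1, #0 → r1=0
LDR r3, [r1] → r3=M[0]=20
AND r0, r0, r3 → r0=11&20=0
LDR r3, [r1] → r3=M[0]=20
XOR r0, r0, r3 → r0=0^20=20
XOR r3, r3, #16 → r3=20^16=4
ADD r1, r1, #4 → r1=0+4=4
SUB r4, r4, #2 → r4=10-2=8
CMP r4, #0  (cmp 8,0)
BNE start: taken
LDR r3, [r1] → r3=M[4]=12
AND r0, r0, r3 → r0=20&12=4
LDR r3, [r1] → r3=M[4]=12
XOR r0, r0, r3 → r0=4^12=8
XOR r3, r3, #16 → r3=12^16=28
ADD r1, r1, #4 → r1=4+4=8
SUB r4, r4, #2 → r4=8-2=6
CMP r4, #0  (cmp 6,0)
BNE start: taken
LDR r3, [r1] → r3=M[8]=20
AND r0, r0, r3 → r0=8&20=0
LDR r3, [r1] → r3=M[8]=20
XOR r0, r0, r3 → r0=0^20=20
XOR r3, r3, #16 → r3=20^16=4
ADD r1, r1, #4 → r1=8+4=12
SUB r4, r4, #2 → r4=6-2=4
CMP r4, #0  (cmp 4,0)
BNE start: taken
LDR r3, [r1] → r3=M[12]=25
AND r0, r0, r3 → r0=20&25=16
LDR r3, [r1] → r3=M[12]=25
XOR r0, r0, r3 → r0=16^25=9
XOR r3, r3, #16 → r3=25^16=9
ADD r1, r1, #4 → r1=12+4=16
SUB r4, r4, #2 → r4=4-2=2
CMP r4, #0  (cmp 2,0)
BNE start: taken
LDR r3, [r1] → r3=M[16]=29
AND r0, r0, r3 → r0=9&29=9
LDR r3, [r1] → r3=M[16]=29
XOR r0, r0, r3 → r0=9^29=20
XOR r3, r3, #16 → r3=29^16=13
ADD r1, r1, #4 → r1=16+4=20
SUB r4, r4, #2 → r4=2-2=0
CMP r4, #0  (cmp 0,0)
BNE start: not taken
AND r0, r3, r3 → r0=13&13=13
STR r3, [0] → M[0]=13
halt.
Total executed instructions: 52.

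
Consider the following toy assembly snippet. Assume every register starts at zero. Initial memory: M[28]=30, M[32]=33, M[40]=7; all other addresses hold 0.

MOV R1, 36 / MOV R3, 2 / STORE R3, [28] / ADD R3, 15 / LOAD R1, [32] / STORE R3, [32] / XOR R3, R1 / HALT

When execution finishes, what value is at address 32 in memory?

17

after MOV R1, 36: R1=36
after MOV R3, 2: R3=2
STORE R3, [28] → M[28]=2
after ADD R3, 15: R3=2+15=17
after LOAD R1, [32]: R1=M[32]=33
STORE R3, [32] → M[32]=17
after XOR R3, R1: R3=17^33=48
halt.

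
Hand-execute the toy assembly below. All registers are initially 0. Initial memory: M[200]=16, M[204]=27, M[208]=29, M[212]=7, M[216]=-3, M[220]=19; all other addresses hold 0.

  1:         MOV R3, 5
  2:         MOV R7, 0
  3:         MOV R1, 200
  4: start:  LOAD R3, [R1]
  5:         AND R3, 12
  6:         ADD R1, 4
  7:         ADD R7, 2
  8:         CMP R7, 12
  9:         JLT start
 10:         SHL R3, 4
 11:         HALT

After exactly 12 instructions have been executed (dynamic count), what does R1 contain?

208

R3=5
R7=0
R1=200
R3=M[200]=16
R3=16&12=0
R1=200+4=204
R7=0+2=2
CMP R7, 12  (cmp 2,12)
JLT start: taken
R3=M[204]=27
R3=27&12=8
R1=204+4=208
After step 12: R1 = 208.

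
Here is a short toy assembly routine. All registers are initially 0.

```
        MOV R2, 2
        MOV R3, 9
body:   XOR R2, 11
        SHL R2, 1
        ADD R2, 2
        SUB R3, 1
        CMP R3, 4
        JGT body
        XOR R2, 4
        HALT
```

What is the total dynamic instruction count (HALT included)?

34

MOV R2, 2 → R2=2
MOV R3, 9 → R3=9
XOR R2, 11 → R2=2^11=9
SHL R2, 1 → R2=9<<1=18
ADD R2, 2 → R2=18+2=20
SUB R3, 1 → R3=9-1=8
CMP R3, 4  (cmp 8,4)
JGT body: taken
XOR R2, 11 → R2=20^11=31
SHL R2, 1 → R2=31<<1=62
ADD R2, 2 → R2=62+2=64
SUB R3, 1 → R3=8-1=7
CMP R3, 4  (cmp 7,4)
JGT body: taken
XOR R2, 11 → R2=64^11=75
SHL R2, 1 → R2=75<<1=150
ADD R2, 2 → R2=150+2=152
SUB R3, 1 → R3=7-1=6
CMP R3, 4  (cmp 6,4)
JGT body: taken
XOR R2, 11 → R2=152^11=147
SHL R2, 1 → R2=147<<1=294
ADD R2, 2 → R2=294+2=296
SUB R3, 1 → R3=6-1=5
CMP R3, 4  (cmp 5,4)
JGT body: taken
XOR R2, 11 → R2=296^11=291
SHL R2, 1 → R2=291<<1=582
ADD R2, 2 → R2=582+2=584
SUB R3, 1 → R3=5-1=4
CMP R3, 4  (cmp 4,4)
JGT body: not taken
XOR R2, 4 → R2=584^4=588
halt.
Total executed instructions: 34.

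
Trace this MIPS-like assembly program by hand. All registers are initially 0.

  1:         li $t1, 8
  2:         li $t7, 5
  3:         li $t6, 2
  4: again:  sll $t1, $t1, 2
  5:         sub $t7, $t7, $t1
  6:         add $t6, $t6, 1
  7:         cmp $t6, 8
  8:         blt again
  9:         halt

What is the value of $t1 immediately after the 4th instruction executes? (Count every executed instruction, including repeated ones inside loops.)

32

after li $t1, 8: $t1=8
after li $t7, 5: $t7=5
after li $t6, 2: $t6=2
after sll $t1, $t1, 2: $t1=8<<2=32
After step 4: $t1 = 32.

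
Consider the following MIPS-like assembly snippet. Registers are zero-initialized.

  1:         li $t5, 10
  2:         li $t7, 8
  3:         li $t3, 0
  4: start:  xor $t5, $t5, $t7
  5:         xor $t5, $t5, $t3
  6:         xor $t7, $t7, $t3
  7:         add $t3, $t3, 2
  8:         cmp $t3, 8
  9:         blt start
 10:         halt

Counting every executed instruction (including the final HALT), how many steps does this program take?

after li $t5, 10: $t5=10
after li $t7, 8: $t7=8
after li $t3, 0: $t3=0
after xor $t5, $t5, $t7: $t5=10^8=2
after xor $t5, $t5, $t3: $t5=2^0=2
after xor $t7, $t7, $t3: $t7=8^0=8
after add $t3, $t3, 2: $t3=0+2=2
cmp $t3, 8  (cmp 2,8)
blt start: taken
after xor $t5, $t5, $t7: $t5=2^8=10
after xor $t5, $t5, $t3: $t5=10^2=8
after xor $t7, $t7, $t3: $t7=8^2=10
after add $t3, $t3, 2: $t3=2+2=4
cmp $t3, 8  (cmp 4,8)
blt start: taken
after xor $t5, $t5, $t7: $t5=8^10=2
after xor $t5, $t5, $t3: $t5=2^4=6
after xor $t7, $t7, $t3: $t7=10^4=14
after add $t3, $t3, 2: $t3=4+2=6
cmp $t3, 8  (cmp 6,8)
blt start: taken
after xor $t5, $t5, $t7: $t5=6^14=8
after xor $t5, $t5, $t3: $t5=8^6=14
after xor $t7, $t7, $t3: $t7=14^6=8
after add $t3, $t3, 2: $t3=6+2=8
cmp $t3, 8  (cmp 8,8)
blt start: not taken
halt.
Total executed instructions: 28.

28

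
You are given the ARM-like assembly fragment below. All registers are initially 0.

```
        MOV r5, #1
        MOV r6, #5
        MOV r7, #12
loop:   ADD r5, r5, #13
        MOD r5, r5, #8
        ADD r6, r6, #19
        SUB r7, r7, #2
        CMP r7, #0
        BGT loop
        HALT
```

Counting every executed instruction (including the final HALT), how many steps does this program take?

40

MOV r5, #1 → r5=1
MOV r6, #5 → r6=5
MOV r7, #12 → r7=12
ADD r5, r5, #13 → r5=1+13=14
MOD r5, r5, #8 → r5=14%8=6
ADD r6, r6, #19 → r6=5+19=24
SUB r7, r7, #2 → r7=12-2=10
CMP r7, #0  (cmp 10,0)
BGT loop: taken
ADD r5, r5, #13 → r5=6+13=19
MOD r5, r5, #8 → r5=19%8=3
ADD r6, r6, #19 → r6=24+19=43
SUB r7, r7, #2 → r7=10-2=8
CMP r7, #0  (cmp 8,0)
BGT loop: taken
ADD r5, r5, #13 → r5=3+13=16
MOD r5, r5, #8 → r5=16%8=0
ADD r6, r6, #19 → r6=43+19=62
SUB r7, r7, #2 → r7=8-2=6
CMP r7, #0  (cmp 6,0)
BGT loop: taken
ADD r5, r5, #13 → r5=0+13=13
MOD r5, r5, #8 → r5=13%8=5
ADD r6, r6, #19 → r6=62+19=81
SUB r7, r7, #2 → r7=6-2=4
CMP r7, #0  (cmp 4,0)
BGT loop: taken
ADD r5, r5, #13 → r5=5+13=18
MOD r5, r5, #8 → r5=18%8=2
ADD r6, r6, #19 → r6=81+19=100
SUB r7, r7, #2 → r7=4-2=2
CMP r7, #0  (cmp 2,0)
BGT loop: taken
ADD r5, r5, #13 → r5=2+13=15
MOD r5, r5, #8 → r5=15%8=7
ADD r6, r6, #19 → r6=100+19=119
SUB r7, r7, #2 → r7=2-2=0
CMP r7, #0  (cmp 0,0)
BGT loop: not taken
halt.
Total executed instructions: 40.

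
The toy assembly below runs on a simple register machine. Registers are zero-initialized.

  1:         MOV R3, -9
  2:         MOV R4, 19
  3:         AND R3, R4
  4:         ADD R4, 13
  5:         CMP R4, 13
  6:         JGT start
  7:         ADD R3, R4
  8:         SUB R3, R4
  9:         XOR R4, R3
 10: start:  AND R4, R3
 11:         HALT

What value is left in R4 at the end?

MOV R3, -9 → R3=-9
MOV R4, 19 → R4=19
AND R3, R4 → R3=(-9)&19=19
ADD R4, 13 → R4=19+13=32
CMP R4, 13  (cmp 32,13)
JGT start: taken
AND R4, R3 → R4=32&19=0
halt.

0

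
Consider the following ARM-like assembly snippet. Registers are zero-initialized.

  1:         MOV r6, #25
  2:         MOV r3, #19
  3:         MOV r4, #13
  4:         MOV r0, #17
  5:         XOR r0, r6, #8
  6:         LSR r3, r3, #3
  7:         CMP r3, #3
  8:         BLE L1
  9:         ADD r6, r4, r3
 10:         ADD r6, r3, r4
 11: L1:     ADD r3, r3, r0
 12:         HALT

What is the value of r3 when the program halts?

MOV r6, #25 → r6=25
MOV r3, #19 → r3=19
MOV r4, #13 → r4=13
MOV r0, #17 → r0=17
XOR r0, r6, #8 → r0=25^8=17
LSR r3, r3, #3 → r3=19>>3=2
CMP r3, #3  (cmp 2,3)
BLE L1: taken
ADD r3, r3, r0 → r3=2+17=19
halt.

19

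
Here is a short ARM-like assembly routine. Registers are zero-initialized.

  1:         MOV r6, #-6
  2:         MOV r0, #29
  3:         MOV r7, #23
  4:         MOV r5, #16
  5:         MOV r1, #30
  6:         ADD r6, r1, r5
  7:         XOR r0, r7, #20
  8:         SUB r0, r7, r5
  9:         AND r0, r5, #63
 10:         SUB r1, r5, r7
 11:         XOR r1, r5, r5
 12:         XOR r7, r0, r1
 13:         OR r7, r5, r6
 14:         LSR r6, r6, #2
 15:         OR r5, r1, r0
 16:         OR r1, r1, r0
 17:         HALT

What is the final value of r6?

11

r6=-6
r0=29
r7=23
r5=16
r1=30
r6=30+16=46
r0=23^20=3
r0=23-16=7
r0=16&63=16
r1=16-23=-7
r1=16^16=0
r7=16^0=16
r7=16|46=62
r6=46>>2=11
r5=0|16=16
r1=0|16=16
halt.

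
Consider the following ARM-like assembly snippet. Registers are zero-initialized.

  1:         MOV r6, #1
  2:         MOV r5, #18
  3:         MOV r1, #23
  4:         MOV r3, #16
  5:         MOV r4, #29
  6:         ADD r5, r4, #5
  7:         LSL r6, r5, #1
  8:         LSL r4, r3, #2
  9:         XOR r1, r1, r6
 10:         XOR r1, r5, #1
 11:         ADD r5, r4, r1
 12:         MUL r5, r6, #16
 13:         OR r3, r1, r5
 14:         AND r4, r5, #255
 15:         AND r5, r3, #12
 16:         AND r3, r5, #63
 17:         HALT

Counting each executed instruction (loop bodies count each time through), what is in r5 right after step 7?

34

MOV r6, #1 → r6=1
MOV r5, #18 → r5=18
MOV r1, #23 → r1=23
MOV r3, #16 → r3=16
MOV r4, #29 → r4=29
ADD r5, r4, #5 → r5=29+5=34
LSL r6, r5, #1 → r6=34<<1=68
After step 7: r5 = 34.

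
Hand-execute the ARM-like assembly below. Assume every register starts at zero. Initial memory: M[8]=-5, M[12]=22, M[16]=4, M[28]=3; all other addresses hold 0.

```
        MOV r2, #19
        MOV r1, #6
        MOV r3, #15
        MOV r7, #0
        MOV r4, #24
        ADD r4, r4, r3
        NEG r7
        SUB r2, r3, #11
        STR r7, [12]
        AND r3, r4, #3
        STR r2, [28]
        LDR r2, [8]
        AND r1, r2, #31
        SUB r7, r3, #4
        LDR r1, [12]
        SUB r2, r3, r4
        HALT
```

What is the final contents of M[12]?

after MOV r2, #19: r2=19
after MOV r1, #6: r1=6
after MOV r3, #15: r3=15
after MOV r7, #0: r7=0
after MOV r4, #24: r4=24
after ADD r4, r4, r3: r4=24+15=39
after NEG r7: r7=-(0)=0
after SUB r2, r3, #11: r2=15-11=4
STR r7, [12] → M[12]=0
after AND r3, r4, #3: r3=39&3=3
STR r2, [28] → M[28]=4
after LDR r2, [8]: r2=M[8]=-5
after AND r1, r2, #31: r1=(-5)&31=27
after SUB r7, r3, #4: r7=3-4=-1
after LDR r1, [12]: r1=M[12]=0
after SUB r2, r3, r4: r2=3-39=-36
halt.

0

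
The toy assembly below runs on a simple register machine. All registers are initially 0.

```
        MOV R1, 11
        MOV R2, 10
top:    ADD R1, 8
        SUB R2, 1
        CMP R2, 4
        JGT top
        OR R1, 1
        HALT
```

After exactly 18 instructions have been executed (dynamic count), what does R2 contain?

R1=11
R2=10
R1=11+8=19
R2=10-1=9
CMP R2, 4  (cmp 9,4)
JGT top: taken
R1=19+8=27
R2=9-1=8
CMP R2, 4  (cmp 8,4)
JGT top: taken
R1=27+8=35
R2=8-1=7
CMP R2, 4  (cmp 7,4)
JGT top: taken
R1=35+8=43
R2=7-1=6
CMP R2, 4  (cmp 6,4)
JGT top: taken
After step 18: R2 = 6.

6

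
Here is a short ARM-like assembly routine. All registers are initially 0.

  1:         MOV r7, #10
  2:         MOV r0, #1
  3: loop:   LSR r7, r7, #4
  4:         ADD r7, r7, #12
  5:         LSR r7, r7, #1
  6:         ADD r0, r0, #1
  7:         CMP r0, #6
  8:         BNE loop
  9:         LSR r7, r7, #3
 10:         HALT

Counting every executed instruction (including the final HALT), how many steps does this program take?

34

r7=10
r0=1
r7=10>>4=0
r7=0+12=12
r7=12>>1=6
r0=1+1=2
CMP r0, #6  (cmp 2,6)
BNE loop: taken
r7=6>>4=0
r7=0+12=12
r7=12>>1=6
r0=2+1=3
CMP r0, #6  (cmp 3,6)
BNE loop: taken
r7=6>>4=0
r7=0+12=12
r7=12>>1=6
r0=3+1=4
CMP r0, #6  (cmp 4,6)
BNE loop: taken
r7=6>>4=0
r7=0+12=12
r7=12>>1=6
r0=4+1=5
CMP r0, #6  (cmp 5,6)
BNE loop: taken
r7=6>>4=0
r7=0+12=12
r7=12>>1=6
r0=5+1=6
CMP r0, #6  (cmp 6,6)
BNE loop: not taken
r7=6>>3=0
halt.
Total executed instructions: 34.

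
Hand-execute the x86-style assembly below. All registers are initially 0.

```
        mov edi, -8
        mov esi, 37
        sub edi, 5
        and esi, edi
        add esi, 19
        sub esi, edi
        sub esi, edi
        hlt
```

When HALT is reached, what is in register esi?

78

mov edi, -8 → edi=-8
mov esi, 37 → esi=37
sub edi, 5 → edi=(-8)-5=-13
and esi, edi → esi=37&(-13)=33
add esi, 19 → esi=33+19=52
sub esi, edi → esi=52-(-13)=65
sub esi, edi → esi=65-(-13)=78
halt.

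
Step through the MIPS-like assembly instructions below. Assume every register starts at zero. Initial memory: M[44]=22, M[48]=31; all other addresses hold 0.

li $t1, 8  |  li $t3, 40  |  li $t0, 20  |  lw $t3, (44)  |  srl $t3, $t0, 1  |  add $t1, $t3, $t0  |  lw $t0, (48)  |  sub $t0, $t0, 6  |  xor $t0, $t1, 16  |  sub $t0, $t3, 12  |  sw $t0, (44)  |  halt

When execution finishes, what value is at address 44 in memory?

-2

$t1=8
$t3=40
$t0=20
$t3=M[44]=22
$t3=20>>1=10
$t1=10+20=30
$t0=M[48]=31
$t0=31-6=25
$t0=30^16=14
$t0=10-12=-2
sw $t0, (44) → M[44]=-2
halt.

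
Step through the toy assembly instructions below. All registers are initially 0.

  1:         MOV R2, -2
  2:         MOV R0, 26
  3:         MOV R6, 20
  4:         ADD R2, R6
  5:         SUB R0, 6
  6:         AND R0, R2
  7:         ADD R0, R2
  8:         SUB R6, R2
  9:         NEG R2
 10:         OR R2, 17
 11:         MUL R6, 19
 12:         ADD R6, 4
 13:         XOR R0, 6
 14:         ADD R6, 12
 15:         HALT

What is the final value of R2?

R2=-2
R0=26
R6=20
R2=(-2)+20=18
R0=26-6=20
R0=20&18=16
R0=16+18=34
R6=20-18=2
R2=-(18)=-18
R2=(-18)|17=-1
R6=2*19=38
R6=38+4=42
R0=34^6=36
R6=42+12=54
halt.

-1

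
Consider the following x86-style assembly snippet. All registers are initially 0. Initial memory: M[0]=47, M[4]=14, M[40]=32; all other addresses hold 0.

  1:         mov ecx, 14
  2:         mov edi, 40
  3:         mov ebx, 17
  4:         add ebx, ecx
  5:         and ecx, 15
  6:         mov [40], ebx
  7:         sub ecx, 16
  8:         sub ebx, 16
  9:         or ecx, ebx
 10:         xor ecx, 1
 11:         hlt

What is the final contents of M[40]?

31

after mov ecx, 14: ecx=14
after mov edi, 40: edi=40
after mov ebx, 17: ebx=17
after add ebx, ecx: ebx=17+14=31
after and ecx, 15: ecx=14&15=14
mov [40], ebx → M[40]=31
after sub ecx, 16: ecx=14-16=-2
after sub ebx, 16: ebx=31-16=15
after or ecx, ebx: ecx=(-2)|15=-1
after xor ecx, 1: ecx=(-1)^1=-2
halt.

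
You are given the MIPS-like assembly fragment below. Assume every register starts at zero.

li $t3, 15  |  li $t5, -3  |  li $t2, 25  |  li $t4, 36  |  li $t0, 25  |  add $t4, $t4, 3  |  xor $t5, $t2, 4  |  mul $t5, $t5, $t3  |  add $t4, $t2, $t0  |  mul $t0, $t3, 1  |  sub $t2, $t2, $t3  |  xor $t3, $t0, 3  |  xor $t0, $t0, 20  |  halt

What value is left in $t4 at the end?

after li $t3, 15: $t3=15
after li $t5, -3: $t5=-3
after li $t2, 25: $t2=25
after li $t4, 36: $t4=36
after li $t0, 25: $t0=25
after add $t4, $t4, 3: $t4=36+3=39
after xor $t5, $t2, 4: $t5=25^4=29
after mul $t5, $t5, $t3: $t5=29*15=435
after add $t4, $t2, $t0: $t4=25+25=50
after mul $t0, $t3, 1: $t0=15*1=15
after sub $t2, $t2, $t3: $t2=25-15=10
after xor $t3, $t0, 3: $t3=15^3=12
after xor $t0, $t0, 20: $t0=15^20=27
halt.

50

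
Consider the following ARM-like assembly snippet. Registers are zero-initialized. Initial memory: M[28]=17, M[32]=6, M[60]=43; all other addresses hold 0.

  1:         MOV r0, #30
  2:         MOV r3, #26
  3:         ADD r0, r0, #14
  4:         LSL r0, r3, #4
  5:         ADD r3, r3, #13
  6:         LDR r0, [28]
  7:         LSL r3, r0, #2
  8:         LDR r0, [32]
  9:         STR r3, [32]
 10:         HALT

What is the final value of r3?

68

after MOV r0, #30: r0=30
after MOV r3, #26: r3=26
after ADD r0, r0, #14: r0=30+14=44
after LSL r0, r3, #4: r0=26<<4=416
after ADD r3, r3, #13: r3=26+13=39
after LDR r0, [28]: r0=M[28]=17
after LSL r3, r0, #2: r3=17<<2=68
after LDR r0, [32]: r0=M[32]=6
STR r3, [32] → M[32]=68
halt.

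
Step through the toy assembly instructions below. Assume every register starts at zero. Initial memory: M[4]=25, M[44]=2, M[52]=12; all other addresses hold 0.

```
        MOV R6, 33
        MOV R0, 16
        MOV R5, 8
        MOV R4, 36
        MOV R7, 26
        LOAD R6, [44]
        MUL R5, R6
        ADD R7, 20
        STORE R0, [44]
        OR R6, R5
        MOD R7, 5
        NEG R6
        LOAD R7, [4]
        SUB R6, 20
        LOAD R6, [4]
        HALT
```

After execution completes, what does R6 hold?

after MOV R6, 33: R6=33
after MOV R0, 16: R0=16
after MOV R5, 8: R5=8
after MOV R4, 36: R4=36
after MOV R7, 26: R7=26
after LOAD R6, [44]: R6=M[44]=2
after MUL R5, R6: R5=8*2=16
after ADD R7, 20: R7=26+20=46
STORE R0, [44] → M[44]=16
after OR R6, R5: R6=2|16=18
after MOD R7, 5: R7=46%5=1
after NEG R6: R6=-(18)=-18
after LOAD R7, [4]: R7=M[4]=25
after SUB R6, 20: R6=(-18)-20=-38
after LOAD R6, [4]: R6=M[4]=25
halt.

25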